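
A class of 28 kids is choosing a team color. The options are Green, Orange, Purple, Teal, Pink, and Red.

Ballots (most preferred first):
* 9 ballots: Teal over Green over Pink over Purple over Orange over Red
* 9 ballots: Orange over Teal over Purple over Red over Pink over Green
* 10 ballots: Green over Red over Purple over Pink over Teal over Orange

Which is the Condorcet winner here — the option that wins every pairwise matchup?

Teal

Teal vs Green: 18–10
Teal vs Orange: 19–9
Teal vs Purple: 18–10
Teal vs Pink: 18–10
Teal vs Red: 18–10
Teal beats every other option.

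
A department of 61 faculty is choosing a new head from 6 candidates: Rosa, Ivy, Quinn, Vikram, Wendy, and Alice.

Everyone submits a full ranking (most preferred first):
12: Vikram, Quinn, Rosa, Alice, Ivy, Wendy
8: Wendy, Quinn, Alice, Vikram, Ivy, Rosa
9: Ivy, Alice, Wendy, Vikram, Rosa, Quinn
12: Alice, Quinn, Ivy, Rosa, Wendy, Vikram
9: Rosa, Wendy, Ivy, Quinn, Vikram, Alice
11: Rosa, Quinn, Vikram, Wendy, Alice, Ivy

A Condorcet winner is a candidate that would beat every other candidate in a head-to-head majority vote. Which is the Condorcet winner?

Quinn vs Rosa: 32–29
Quinn vs Ivy: 43–18
Quinn vs Vikram: 40–21
Quinn vs Wendy: 35–26
Quinn vs Alice: 40–21
Quinn beats every other candidate.

Quinn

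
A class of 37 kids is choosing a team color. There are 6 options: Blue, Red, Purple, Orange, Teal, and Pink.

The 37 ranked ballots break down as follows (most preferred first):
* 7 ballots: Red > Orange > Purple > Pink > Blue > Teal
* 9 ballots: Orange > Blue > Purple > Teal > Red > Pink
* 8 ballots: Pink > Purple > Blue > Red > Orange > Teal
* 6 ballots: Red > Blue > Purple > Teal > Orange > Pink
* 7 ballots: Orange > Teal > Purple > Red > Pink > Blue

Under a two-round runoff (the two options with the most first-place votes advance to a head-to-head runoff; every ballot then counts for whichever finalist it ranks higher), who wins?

Red

Round 1 first-place votes: Blue 0, Red 13, Purple 0, Orange 16, Teal 0, Pink 8. Orange and Red advance.
Runoff: Orange is ranked above Red on 16 ballots, Red above Orange on 21.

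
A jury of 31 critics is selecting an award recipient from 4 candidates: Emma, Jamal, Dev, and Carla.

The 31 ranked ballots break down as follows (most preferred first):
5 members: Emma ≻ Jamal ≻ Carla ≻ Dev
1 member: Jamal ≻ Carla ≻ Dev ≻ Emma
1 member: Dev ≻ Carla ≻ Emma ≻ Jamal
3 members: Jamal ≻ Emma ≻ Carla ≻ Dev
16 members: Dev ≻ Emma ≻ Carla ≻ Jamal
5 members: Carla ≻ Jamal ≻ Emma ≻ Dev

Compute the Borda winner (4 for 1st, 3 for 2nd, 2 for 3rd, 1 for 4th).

Emma: 5×4 + 1×1 + 1×2 + 3×3 + 16×3 + 5×2 = 90
Jamal: 5×3 + 1×4 + 1×1 + 3×4 + 16×1 + 5×3 = 63
Dev: 5×1 + 1×2 + 1×4 + 3×1 + 16×4 + 5×1 = 83
Carla: 5×2 + 1×3 + 1×3 + 3×2 + 16×2 + 5×4 = 74

Emma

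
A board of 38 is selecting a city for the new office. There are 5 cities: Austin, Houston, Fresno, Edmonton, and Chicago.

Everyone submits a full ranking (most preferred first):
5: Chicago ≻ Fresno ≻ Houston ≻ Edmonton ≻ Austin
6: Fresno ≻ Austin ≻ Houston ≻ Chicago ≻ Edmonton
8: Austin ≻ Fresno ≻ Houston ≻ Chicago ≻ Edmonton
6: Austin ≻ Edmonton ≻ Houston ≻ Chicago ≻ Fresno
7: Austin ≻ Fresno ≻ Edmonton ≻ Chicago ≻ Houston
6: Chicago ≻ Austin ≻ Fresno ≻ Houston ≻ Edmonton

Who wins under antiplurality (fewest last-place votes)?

Chicago

Last-place votes: Austin 5, Houston 7, Fresno 6, Edmonton 20, Chicago 0.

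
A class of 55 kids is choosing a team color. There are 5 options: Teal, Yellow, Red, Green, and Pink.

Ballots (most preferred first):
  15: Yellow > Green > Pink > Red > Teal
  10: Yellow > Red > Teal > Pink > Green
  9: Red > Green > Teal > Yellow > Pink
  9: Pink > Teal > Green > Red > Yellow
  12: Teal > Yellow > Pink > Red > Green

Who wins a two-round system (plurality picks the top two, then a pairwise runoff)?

Teal

Round 1 first-place votes: Teal 12, Yellow 25, Red 9, Green 0, Pink 9. Yellow and Teal advance.
Runoff: Yellow is ranked above Teal on 25 ballots, Teal above Yellow on 30.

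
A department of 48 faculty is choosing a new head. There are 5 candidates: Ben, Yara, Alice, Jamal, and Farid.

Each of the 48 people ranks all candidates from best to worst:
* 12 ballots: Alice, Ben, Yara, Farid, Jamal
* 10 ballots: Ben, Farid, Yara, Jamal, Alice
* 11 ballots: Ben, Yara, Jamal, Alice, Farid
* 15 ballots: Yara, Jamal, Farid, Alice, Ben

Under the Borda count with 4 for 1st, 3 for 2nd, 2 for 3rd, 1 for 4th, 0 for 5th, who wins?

Ben: 12×3 + 10×4 + 11×4 + 15×0 = 120
Yara: 12×2 + 10×2 + 11×3 + 15×4 = 137
Alice: 12×4 + 10×0 + 11×1 + 15×1 = 74
Jamal: 12×0 + 10×1 + 11×2 + 15×3 = 77
Farid: 12×1 + 10×3 + 11×0 + 15×2 = 72

Yara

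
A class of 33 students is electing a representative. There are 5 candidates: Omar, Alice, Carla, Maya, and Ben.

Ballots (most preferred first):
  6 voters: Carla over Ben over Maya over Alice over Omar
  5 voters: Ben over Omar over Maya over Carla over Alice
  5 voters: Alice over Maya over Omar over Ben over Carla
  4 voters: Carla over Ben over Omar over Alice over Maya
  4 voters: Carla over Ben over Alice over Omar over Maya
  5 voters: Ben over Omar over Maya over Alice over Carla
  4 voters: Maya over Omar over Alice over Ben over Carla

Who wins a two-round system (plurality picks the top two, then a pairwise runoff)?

Ben

Round 1 first-place votes: Omar 0, Alice 5, Carla 14, Maya 4, Ben 10. Carla and Ben advance.
Runoff: Carla is ranked above Ben on 14 ballots, Ben above Carla on 19.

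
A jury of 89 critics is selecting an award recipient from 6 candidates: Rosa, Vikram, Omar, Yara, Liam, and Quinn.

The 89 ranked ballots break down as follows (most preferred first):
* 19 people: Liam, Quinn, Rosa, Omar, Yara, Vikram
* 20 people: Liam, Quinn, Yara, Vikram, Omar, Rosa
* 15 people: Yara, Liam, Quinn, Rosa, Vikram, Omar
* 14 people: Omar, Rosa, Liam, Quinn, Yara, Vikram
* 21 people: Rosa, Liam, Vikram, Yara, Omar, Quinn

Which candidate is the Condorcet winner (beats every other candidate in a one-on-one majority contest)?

Liam vs Rosa: 54–35
Liam vs Vikram: 89–0
Liam vs Omar: 75–14
Liam vs Yara: 74–15
Liam vs Quinn: 89–0
Liam beats every other candidate.

Liam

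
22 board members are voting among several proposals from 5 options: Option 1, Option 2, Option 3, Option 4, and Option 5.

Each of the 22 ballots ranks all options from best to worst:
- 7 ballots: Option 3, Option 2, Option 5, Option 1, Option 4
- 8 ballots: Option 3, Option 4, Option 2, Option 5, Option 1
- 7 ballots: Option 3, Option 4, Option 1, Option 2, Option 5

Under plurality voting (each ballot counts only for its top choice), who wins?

Option 3

First-place votes: Option 1 0, Option 2 0, Option 3 22, Option 4 0, Option 5 0.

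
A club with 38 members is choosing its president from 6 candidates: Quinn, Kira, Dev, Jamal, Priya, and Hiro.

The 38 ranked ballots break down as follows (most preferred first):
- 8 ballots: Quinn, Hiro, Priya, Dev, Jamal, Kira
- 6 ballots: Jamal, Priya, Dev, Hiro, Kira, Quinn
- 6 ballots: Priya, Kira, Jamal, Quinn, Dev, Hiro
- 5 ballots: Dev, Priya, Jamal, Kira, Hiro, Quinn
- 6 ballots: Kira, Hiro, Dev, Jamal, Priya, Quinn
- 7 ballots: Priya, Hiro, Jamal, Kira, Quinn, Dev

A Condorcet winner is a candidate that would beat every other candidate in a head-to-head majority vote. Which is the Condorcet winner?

Priya

Priya vs Quinn: 30–8
Priya vs Kira: 32–6
Priya vs Dev: 27–11
Priya vs Jamal: 26–12
Priya vs Hiro: 24–14
Priya beats every other candidate.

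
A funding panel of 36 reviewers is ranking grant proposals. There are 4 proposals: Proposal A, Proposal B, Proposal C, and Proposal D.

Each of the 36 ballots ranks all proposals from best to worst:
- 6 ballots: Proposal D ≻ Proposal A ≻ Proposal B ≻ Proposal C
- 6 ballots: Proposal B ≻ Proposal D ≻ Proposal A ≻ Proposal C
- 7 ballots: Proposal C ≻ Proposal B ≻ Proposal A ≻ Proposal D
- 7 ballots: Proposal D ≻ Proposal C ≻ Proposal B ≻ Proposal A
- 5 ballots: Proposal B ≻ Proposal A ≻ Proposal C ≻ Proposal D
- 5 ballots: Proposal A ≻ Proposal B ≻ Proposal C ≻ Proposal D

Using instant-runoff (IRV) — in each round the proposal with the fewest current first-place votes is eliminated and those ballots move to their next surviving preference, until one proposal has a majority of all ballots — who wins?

Proposal B

Round 1: Proposal A 5, Proposal B 11, Proposal C 7, Proposal D 13. Proposal A eliminated.
Round 2: Proposal B 16, Proposal C 7, Proposal D 13. Proposal C eliminated.
Round 3: Proposal B 23, Proposal D 13. Proposal B has a majority (≥19).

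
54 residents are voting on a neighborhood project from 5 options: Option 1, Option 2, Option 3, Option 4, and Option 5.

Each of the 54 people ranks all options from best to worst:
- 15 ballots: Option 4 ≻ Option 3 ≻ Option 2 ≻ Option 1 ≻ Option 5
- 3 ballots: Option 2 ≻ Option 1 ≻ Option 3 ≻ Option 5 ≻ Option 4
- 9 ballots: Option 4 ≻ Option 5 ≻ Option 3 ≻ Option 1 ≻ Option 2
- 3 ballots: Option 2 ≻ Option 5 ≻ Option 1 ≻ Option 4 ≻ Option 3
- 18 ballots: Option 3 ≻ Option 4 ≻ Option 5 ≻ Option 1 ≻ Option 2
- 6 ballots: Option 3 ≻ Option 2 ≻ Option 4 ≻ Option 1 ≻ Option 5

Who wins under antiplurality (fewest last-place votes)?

Last-place votes: Option 1 0, Option 2 27, Option 3 3, Option 4 3, Option 5 21.

Option 1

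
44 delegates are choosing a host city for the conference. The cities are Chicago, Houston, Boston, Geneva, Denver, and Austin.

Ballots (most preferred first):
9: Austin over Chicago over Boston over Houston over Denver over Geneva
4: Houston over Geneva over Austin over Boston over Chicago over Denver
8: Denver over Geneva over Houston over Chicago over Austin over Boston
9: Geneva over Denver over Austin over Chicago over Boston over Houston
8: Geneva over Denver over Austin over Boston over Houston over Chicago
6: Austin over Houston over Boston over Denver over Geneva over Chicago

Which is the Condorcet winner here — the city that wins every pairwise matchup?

Denver

Denver vs Chicago: 31–13
Denver vs Houston: 25–19
Denver vs Boston: 25–19
Denver vs Geneva: 23–21
Denver vs Austin: 25–19
Denver beats every other city.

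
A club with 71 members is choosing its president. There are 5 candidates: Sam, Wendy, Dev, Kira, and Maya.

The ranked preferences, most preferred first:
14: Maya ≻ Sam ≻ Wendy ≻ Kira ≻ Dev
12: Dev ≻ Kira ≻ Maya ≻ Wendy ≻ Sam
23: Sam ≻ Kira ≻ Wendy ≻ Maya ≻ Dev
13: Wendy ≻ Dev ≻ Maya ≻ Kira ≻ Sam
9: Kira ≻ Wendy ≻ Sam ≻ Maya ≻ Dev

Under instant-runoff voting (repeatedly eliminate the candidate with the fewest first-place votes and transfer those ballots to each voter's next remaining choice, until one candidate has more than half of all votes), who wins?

Maya

Round 1: Sam 23, Wendy 13, Dev 12, Kira 9, Maya 14. Kira eliminated.
Round 2: Sam 23, Wendy 22, Dev 12, Maya 14. Dev eliminated.
Round 3: Sam 23, Wendy 22, Maya 26. Wendy eliminated.
Round 4: Sam 32, Maya 39. Maya has a majority (≥36).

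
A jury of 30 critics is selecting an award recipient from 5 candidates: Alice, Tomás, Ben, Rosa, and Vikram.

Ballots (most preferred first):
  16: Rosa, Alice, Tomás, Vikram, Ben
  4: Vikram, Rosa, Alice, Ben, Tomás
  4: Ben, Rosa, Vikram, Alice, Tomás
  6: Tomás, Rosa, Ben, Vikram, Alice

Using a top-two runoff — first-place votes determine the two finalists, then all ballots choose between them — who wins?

Rosa

Round 1 first-place votes: Alice 0, Tomás 6, Ben 4, Rosa 16, Vikram 4. Rosa and Tomás advance.
Runoff: Rosa is ranked above Tomás on 24 ballots, Tomás above Rosa on 6.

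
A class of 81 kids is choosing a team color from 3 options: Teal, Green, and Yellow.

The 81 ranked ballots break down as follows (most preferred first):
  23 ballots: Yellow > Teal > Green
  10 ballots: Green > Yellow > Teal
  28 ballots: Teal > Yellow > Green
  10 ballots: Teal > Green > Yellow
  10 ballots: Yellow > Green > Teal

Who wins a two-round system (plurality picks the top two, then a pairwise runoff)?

Round 1 first-place votes: Teal 38, Green 10, Yellow 33. Teal and Yellow advance.
Runoff: Teal is ranked above Yellow on 38 ballots, Yellow above Teal on 43.

Yellow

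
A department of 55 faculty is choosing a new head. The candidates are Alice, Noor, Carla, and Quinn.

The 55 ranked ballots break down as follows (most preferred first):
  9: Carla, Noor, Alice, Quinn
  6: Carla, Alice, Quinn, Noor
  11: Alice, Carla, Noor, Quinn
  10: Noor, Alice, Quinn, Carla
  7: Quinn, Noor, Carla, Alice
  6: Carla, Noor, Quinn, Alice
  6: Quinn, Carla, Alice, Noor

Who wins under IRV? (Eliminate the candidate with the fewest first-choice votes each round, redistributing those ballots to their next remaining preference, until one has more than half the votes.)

Round 1: Alice 11, Noor 10, Carla 21, Quinn 13. Noor eliminated.
Round 2: Alice 21, Carla 21, Quinn 13. Quinn eliminated.
Round 3: Alice 21, Carla 34. Carla has a majority (≥28).

Carla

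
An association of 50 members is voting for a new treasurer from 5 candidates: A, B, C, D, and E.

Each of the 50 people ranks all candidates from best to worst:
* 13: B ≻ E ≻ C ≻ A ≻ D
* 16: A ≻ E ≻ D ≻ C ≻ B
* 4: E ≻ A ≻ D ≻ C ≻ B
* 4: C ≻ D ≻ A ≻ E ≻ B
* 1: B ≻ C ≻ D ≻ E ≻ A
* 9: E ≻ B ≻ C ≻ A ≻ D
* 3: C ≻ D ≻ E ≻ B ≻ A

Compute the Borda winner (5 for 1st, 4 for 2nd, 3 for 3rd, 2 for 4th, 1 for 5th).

A: 13×2 + 16×5 + 4×4 + 4×3 + 1×1 + 9×2 + 3×1 = 156
B: 13×5 + 16×1 + 4×1 + 4×1 + 1×5 + 9×4 + 3×2 = 136
C: 13×3 + 16×2 + 4×2 + 4×5 + 1×4 + 9×3 + 3×5 = 145
D: 13×1 + 16×3 + 4×3 + 4×4 + 1×3 + 9×1 + 3×4 = 113
E: 13×4 + 16×4 + 4×5 + 4×2 + 1×2 + 9×5 + 3×3 = 200

E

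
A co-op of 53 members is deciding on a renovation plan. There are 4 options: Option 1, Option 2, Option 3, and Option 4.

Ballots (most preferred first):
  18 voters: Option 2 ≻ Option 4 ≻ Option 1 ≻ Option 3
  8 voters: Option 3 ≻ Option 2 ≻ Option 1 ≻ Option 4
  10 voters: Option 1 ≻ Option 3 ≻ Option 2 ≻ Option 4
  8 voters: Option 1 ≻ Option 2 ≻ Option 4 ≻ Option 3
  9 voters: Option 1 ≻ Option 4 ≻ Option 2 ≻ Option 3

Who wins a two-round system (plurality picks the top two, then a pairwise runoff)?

Round 1 first-place votes: Option 1 27, Option 2 18, Option 3 8, Option 4 0. Option 1 and Option 2 advance.
Runoff: Option 1 is ranked above Option 2 on 27 ballots, Option 2 above Option 1 on 26.

Option 1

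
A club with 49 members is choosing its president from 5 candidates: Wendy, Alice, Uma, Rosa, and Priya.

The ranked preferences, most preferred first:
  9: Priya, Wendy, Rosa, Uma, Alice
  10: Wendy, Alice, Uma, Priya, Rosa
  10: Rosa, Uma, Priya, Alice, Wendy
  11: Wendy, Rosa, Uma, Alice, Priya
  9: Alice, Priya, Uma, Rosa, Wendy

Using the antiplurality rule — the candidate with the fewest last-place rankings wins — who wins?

Uma

Last-place votes: Wendy 19, Alice 9, Uma 0, Rosa 10, Priya 11.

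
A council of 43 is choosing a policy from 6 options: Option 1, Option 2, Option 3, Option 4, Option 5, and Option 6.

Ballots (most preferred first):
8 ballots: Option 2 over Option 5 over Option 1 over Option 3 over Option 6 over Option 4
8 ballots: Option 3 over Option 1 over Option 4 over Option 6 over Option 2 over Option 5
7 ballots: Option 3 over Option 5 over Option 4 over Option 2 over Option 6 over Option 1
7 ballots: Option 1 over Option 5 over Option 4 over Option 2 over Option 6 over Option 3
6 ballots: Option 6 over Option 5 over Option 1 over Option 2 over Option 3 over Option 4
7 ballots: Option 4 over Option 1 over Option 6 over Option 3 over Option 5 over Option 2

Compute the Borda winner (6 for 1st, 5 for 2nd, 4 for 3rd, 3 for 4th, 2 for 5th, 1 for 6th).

Option 1: 8×4 + 8×5 + 7×1 + 7×6 + 6×4 + 7×5 = 180
Option 2: 8×6 + 8×2 + 7×3 + 7×3 + 6×3 + 7×1 = 131
Option 3: 8×3 + 8×6 + 7×6 + 7×1 + 6×2 + 7×3 = 154
Option 4: 8×1 + 8×4 + 7×4 + 7×4 + 6×1 + 7×6 = 144
Option 5: 8×5 + 8×1 + 7×5 + 7×5 + 6×5 + 7×2 = 162
Option 6: 8×2 + 8×3 + 7×2 + 7×2 + 6×6 + 7×4 = 132

Option 1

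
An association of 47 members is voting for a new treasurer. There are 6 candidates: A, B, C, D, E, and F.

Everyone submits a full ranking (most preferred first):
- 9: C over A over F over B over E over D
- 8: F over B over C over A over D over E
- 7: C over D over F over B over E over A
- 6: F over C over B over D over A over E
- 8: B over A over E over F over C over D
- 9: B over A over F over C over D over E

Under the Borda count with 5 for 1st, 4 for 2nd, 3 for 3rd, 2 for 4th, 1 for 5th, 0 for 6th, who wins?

B

A: 9×4 + 8×2 + 7×0 + 6×1 + 8×4 + 9×4 = 126
B: 9×2 + 8×4 + 7×2 + 6×3 + 8×5 + 9×5 = 167
C: 9×5 + 8×3 + 7×5 + 6×4 + 8×1 + 9×2 = 154
D: 9×0 + 8×1 + 7×4 + 6×2 + 8×0 + 9×1 = 57
E: 9×1 + 8×0 + 7×1 + 6×0 + 8×3 + 9×0 = 40
F: 9×3 + 8×5 + 7×3 + 6×5 + 8×2 + 9×3 = 161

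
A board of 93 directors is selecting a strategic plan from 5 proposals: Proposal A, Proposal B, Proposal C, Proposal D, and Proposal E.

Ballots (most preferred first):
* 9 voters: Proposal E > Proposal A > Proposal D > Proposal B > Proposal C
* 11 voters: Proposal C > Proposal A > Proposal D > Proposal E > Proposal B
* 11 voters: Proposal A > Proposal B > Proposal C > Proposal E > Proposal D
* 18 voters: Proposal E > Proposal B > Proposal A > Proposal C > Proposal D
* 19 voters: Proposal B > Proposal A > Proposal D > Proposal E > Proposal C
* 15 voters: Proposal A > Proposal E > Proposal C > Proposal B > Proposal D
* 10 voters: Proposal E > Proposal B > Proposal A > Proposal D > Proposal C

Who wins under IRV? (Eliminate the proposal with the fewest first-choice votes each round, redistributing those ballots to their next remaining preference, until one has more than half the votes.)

Round 1: Proposal A 26, Proposal B 19, Proposal C 11, Proposal D 0, Proposal E 37. Proposal D eliminated.
Round 2: Proposal A 26, Proposal B 19, Proposal C 11, Proposal E 37. Proposal C eliminated.
Round 3: Proposal A 37, Proposal B 19, Proposal E 37. Proposal B eliminated.
Round 4: Proposal A 56, Proposal E 37. Proposal A has a majority (≥47).

Proposal A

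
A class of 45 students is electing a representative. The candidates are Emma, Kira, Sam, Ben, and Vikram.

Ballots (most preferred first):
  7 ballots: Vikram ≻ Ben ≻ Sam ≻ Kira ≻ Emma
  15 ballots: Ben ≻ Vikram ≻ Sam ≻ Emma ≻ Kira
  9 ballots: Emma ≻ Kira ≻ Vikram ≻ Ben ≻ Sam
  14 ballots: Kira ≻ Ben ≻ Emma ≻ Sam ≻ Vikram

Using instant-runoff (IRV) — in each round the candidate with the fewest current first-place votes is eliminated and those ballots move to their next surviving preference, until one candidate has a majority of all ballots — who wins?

Round 1: Emma 9, Kira 14, Sam 0, Ben 15, Vikram 7. Sam eliminated.
Round 2: Emma 9, Kira 14, Ben 15, Vikram 7. Vikram eliminated.
Round 3: Emma 9, Kira 14, Ben 22. Emma eliminated.
Round 4: Kira 23, Ben 22. Kira has a majority (≥23).

Kira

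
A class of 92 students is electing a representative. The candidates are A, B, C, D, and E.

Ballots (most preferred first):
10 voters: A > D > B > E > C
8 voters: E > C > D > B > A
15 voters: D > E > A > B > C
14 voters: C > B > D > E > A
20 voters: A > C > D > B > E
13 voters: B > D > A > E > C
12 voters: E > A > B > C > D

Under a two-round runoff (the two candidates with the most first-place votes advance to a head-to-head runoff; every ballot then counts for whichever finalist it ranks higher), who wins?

E

Round 1 first-place votes: A 30, B 13, C 14, D 15, E 20. A and E advance.
Runoff: A is ranked above E on 43 ballots, E above A on 49.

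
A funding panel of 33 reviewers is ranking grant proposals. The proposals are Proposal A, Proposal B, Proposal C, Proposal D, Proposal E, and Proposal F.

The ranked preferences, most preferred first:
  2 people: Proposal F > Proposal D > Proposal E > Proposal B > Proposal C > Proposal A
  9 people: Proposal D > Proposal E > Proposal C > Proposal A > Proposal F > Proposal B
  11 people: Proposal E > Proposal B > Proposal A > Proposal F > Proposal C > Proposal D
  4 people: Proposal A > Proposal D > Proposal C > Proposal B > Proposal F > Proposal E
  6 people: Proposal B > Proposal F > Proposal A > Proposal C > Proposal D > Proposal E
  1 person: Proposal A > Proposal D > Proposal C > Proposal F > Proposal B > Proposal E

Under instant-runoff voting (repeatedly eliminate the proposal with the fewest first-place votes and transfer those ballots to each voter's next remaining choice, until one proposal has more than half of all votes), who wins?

Proposal D

Round 1: Proposal A 5, Proposal B 6, Proposal C 0, Proposal D 9, Proposal E 11, Proposal F 2. Proposal C eliminated.
Round 2: Proposal A 5, Proposal B 6, Proposal D 9, Proposal E 11, Proposal F 2. Proposal F eliminated.
Round 3: Proposal A 5, Proposal B 6, Proposal D 11, Proposal E 11. Proposal A eliminated.
Round 4: Proposal B 6, Proposal D 16, Proposal E 11. Proposal B eliminated.
Round 5: Proposal D 22, Proposal E 11. Proposal D has a majority (≥17).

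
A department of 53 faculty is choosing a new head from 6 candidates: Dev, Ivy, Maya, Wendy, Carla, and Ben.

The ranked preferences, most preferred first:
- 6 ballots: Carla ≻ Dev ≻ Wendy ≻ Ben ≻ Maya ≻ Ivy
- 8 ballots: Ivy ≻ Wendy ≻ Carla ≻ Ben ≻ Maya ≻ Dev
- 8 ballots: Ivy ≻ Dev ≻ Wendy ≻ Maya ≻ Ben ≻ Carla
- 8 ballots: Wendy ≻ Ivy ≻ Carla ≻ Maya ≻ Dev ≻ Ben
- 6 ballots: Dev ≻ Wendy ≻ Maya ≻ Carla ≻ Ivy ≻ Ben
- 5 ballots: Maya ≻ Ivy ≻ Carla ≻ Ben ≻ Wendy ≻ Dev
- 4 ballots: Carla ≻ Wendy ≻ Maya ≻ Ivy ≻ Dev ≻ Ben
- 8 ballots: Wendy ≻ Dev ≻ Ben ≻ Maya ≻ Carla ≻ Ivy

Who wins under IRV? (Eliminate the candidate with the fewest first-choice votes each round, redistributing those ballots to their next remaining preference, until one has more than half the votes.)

Round 1: Dev 6, Ivy 16, Maya 5, Wendy 16, Carla 10, Ben 0. Ben eliminated.
Round 2: Dev 6, Ivy 16, Maya 5, Wendy 16, Carla 10. Maya eliminated.
Round 3: Dev 6, Ivy 21, Wendy 16, Carla 10. Dev eliminated.
Round 4: Ivy 21, Wendy 22, Carla 10. Carla eliminated.
Round 5: Ivy 21, Wendy 32. Wendy has a majority (≥27).

Wendy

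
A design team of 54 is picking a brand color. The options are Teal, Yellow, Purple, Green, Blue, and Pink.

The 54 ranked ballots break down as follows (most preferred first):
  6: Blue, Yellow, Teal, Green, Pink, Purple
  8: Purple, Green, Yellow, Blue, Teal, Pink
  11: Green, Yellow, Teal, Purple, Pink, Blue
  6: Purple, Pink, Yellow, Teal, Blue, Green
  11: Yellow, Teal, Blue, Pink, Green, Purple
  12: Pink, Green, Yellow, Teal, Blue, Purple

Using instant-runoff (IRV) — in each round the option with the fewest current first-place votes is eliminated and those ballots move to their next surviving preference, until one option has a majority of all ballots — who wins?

Round 1: Teal 0, Yellow 11, Purple 14, Green 11, Blue 6, Pink 12. Teal eliminated.
Round 2: Yellow 11, Purple 14, Green 11, Blue 6, Pink 12. Blue eliminated.
Round 3: Yellow 17, Purple 14, Green 11, Pink 12. Green eliminated.
Round 4: Yellow 28, Purple 14, Pink 12. Yellow has a majority (≥28).

Yellow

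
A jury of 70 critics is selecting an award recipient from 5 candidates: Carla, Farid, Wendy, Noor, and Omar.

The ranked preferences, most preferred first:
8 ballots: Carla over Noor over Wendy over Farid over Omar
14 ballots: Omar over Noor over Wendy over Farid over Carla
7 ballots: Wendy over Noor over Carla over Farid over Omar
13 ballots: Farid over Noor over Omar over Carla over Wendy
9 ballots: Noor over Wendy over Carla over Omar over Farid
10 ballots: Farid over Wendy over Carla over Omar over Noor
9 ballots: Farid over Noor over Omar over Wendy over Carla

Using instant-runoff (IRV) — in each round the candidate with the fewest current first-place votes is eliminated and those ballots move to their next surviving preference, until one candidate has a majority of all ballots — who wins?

Round 1: Carla 8, Farid 32, Wendy 7, Noor 9, Omar 14. Wendy eliminated.
Round 2: Carla 8, Farid 32, Noor 16, Omar 14. Carla eliminated.
Round 3: Farid 32, Noor 24, Omar 14. Omar eliminated.
Round 4: Farid 32, Noor 38. Noor has a majority (≥36).

Noor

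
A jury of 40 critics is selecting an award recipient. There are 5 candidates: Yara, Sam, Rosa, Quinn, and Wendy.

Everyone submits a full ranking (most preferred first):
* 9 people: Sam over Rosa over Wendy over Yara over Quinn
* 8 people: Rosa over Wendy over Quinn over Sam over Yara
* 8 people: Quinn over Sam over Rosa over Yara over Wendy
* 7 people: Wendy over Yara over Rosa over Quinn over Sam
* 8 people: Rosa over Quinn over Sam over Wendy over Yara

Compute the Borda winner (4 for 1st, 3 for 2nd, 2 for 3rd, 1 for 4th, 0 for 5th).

Rosa

Yara: 9×1 + 8×0 + 8×1 + 7×3 + 8×0 = 38
Sam: 9×4 + 8×1 + 8×3 + 7×0 + 8×2 = 84
Rosa: 9×3 + 8×4 + 8×2 + 7×2 + 8×4 = 121
Quinn: 9×0 + 8×2 + 8×4 + 7×1 + 8×3 = 79
Wendy: 9×2 + 8×3 + 8×0 + 7×4 + 8×1 = 78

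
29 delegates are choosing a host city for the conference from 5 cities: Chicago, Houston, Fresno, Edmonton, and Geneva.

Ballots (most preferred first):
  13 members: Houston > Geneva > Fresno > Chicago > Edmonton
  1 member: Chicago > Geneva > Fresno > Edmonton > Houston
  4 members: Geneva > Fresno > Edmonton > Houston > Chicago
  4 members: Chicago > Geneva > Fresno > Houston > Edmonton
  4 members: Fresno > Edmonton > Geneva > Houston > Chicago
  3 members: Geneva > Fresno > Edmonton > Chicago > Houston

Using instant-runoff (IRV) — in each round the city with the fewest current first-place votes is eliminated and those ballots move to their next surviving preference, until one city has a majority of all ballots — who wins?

Geneva

Round 1: Chicago 5, Houston 13, Fresno 4, Edmonton 0, Geneva 7. Edmonton eliminated.
Round 2: Chicago 5, Houston 13, Fresno 4, Geneva 7. Fresno eliminated.
Round 3: Chicago 5, Houston 13, Geneva 11. Chicago eliminated.
Round 4: Houston 13, Geneva 16. Geneva has a majority (≥15).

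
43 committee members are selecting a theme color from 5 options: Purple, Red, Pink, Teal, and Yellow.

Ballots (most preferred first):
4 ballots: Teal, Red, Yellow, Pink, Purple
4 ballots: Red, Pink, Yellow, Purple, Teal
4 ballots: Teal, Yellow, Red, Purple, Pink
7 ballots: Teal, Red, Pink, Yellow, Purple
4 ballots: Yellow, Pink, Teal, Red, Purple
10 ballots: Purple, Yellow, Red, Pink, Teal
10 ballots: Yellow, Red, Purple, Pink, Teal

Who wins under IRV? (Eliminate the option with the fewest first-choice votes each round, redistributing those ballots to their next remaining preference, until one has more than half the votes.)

Yellow

Round 1: Purple 10, Red 4, Pink 0, Teal 15, Yellow 14. Pink eliminated.
Round 2: Purple 10, Red 4, Teal 15, Yellow 14. Red eliminated.
Round 3: Purple 10, Teal 15, Yellow 18. Purple eliminated.
Round 4: Teal 15, Yellow 28. Yellow has a majority (≥22).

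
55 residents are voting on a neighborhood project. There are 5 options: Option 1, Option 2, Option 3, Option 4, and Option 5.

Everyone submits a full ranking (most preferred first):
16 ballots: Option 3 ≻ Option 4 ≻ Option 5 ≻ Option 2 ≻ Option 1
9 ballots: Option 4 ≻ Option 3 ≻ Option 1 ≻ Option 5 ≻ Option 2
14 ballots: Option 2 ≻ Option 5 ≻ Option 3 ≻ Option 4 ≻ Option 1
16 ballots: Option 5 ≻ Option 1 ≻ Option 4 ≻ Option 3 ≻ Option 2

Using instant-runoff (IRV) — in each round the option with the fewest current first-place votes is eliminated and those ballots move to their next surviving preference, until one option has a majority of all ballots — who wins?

Round 1: Option 1 0, Option 2 14, Option 3 16, Option 4 9, Option 5 16. Option 1 eliminated.
Round 2: Option 2 14, Option 3 16, Option 4 9, Option 5 16. Option 4 eliminated.
Round 3: Option 2 14, Option 3 25, Option 5 16. Option 2 eliminated.
Round 4: Option 3 25, Option 5 30. Option 5 has a majority (≥28).

Option 5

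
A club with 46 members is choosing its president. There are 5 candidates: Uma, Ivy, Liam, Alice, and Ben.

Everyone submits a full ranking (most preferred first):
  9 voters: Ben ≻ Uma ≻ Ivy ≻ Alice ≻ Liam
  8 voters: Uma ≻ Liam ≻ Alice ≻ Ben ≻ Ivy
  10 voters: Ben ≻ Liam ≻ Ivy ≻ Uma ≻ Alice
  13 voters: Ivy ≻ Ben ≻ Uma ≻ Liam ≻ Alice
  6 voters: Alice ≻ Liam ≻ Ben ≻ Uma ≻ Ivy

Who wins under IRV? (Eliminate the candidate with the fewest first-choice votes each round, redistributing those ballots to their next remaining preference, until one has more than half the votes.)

Ben

Round 1: Uma 8, Ivy 13, Liam 0, Alice 6, Ben 19. Liam eliminated.
Round 2: Uma 8, Ivy 13, Alice 6, Ben 19. Alice eliminated.
Round 3: Uma 8, Ivy 13, Ben 25. Ben has a majority (≥24).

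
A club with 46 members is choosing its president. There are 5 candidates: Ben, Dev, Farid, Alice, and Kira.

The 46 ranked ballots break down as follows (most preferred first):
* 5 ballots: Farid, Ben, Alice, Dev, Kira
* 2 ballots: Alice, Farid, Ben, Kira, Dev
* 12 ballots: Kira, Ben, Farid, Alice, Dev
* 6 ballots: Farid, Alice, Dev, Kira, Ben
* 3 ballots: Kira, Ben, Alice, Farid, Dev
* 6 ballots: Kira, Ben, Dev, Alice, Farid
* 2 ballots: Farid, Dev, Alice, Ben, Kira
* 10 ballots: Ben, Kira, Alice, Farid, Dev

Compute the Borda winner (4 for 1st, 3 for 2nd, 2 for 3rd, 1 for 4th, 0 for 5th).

Ben: 5×3 + 2×2 + 12×3 + 6×0 + 3×3 + 6×3 + 2×1 + 10×4 = 124
Dev: 5×1 + 2×0 + 12×0 + 6×2 + 3×0 + 6×2 + 2×3 + 10×0 = 35
Farid: 5×4 + 2×3 + 12×2 + 6×4 + 3×1 + 6×0 + 2×4 + 10×1 = 95
Alice: 5×2 + 2×4 + 12×1 + 6×3 + 3×2 + 6×1 + 2×2 + 10×2 = 84
Kira: 5×0 + 2×1 + 12×4 + 6×1 + 3×4 + 6×4 + 2×0 + 10×3 = 122

Ben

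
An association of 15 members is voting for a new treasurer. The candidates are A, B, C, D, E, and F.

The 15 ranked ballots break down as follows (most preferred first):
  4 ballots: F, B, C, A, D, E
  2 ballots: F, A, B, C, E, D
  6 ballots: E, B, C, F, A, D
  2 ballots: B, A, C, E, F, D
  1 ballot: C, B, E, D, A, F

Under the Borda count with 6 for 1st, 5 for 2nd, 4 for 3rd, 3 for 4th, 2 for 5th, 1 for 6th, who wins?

A: 4×3 + 2×5 + 6×2 + 2×5 + 1×2 = 46
B: 4×5 + 2×4 + 6×5 + 2×6 + 1×5 = 75
C: 4×4 + 2×3 + 6×4 + 2×4 + 1×6 = 60
D: 4×2 + 2×1 + 6×1 + 2×1 + 1×3 = 21
E: 4×1 + 2×2 + 6×6 + 2×3 + 1×4 = 54
F: 4×6 + 2×6 + 6×3 + 2×2 + 1×1 = 59

B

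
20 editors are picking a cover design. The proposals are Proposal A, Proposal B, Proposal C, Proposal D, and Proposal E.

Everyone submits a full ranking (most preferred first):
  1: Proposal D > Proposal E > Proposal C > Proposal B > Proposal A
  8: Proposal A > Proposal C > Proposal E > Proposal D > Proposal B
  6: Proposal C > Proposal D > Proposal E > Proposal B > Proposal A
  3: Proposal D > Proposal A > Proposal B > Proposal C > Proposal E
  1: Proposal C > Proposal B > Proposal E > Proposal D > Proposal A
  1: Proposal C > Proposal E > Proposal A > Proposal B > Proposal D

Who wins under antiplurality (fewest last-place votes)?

Proposal C

Last-place votes: Proposal A 8, Proposal B 8, Proposal C 0, Proposal D 1, Proposal E 3.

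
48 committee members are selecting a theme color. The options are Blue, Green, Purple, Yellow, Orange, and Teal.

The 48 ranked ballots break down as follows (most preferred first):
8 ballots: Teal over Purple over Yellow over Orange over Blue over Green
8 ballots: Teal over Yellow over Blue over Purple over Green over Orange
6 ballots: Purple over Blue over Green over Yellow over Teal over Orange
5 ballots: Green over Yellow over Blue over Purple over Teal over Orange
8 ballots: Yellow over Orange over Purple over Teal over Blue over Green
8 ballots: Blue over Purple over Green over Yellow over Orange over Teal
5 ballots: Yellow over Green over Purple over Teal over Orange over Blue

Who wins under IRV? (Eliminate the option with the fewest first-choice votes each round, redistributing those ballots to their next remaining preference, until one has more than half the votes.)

Yellow

Round 1: Blue 8, Green 5, Purple 6, Yellow 13, Orange 0, Teal 16. Orange eliminated.
Round 2: Blue 8, Green 5, Purple 6, Yellow 13, Teal 16. Green eliminated.
Round 3: Blue 8, Purple 6, Yellow 18, Teal 16. Purple eliminated.
Round 4: Blue 14, Yellow 18, Teal 16. Blue eliminated.
Round 5: Yellow 32, Teal 16. Yellow has a majority (≥25).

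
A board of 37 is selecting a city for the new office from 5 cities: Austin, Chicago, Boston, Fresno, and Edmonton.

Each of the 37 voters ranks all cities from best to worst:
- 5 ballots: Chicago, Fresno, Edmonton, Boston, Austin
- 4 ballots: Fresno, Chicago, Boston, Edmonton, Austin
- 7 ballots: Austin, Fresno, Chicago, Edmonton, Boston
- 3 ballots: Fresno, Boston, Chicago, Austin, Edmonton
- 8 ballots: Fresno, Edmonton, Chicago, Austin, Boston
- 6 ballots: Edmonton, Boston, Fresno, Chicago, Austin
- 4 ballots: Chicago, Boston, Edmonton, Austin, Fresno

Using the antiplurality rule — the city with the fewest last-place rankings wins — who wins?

Chicago

Last-place votes: Austin 15, Chicago 0, Boston 15, Fresno 4, Edmonton 3.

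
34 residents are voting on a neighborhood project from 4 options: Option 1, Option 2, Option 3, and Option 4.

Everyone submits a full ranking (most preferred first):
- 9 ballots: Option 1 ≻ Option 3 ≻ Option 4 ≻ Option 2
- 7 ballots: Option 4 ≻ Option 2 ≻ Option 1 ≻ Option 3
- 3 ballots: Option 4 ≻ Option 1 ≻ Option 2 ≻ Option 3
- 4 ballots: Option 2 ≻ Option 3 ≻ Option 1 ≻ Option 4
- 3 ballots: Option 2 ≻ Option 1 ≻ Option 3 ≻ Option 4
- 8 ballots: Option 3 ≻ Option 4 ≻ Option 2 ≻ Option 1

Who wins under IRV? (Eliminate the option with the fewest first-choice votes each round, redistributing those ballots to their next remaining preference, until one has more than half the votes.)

Option 1

Round 1: Option 1 9, Option 2 7, Option 3 8, Option 4 10. Option 2 eliminated.
Round 2: Option 1 12, Option 3 12, Option 4 10. Option 4 eliminated.
Round 3: Option 1 22, Option 3 12. Option 1 has a majority (≥18).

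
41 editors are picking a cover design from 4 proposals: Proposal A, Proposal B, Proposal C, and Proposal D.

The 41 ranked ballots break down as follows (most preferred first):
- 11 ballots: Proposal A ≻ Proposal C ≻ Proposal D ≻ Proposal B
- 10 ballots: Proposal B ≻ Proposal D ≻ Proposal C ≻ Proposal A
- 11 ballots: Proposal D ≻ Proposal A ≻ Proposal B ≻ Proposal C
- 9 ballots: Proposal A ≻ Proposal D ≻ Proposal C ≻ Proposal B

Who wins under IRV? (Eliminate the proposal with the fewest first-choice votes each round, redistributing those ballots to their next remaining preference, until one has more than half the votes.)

Round 1: Proposal A 20, Proposal B 10, Proposal C 0, Proposal D 11. Proposal C eliminated.
Round 2: Proposal A 20, Proposal B 10, Proposal D 11. Proposal B eliminated.
Round 3: Proposal A 20, Proposal D 21. Proposal D has a majority (≥21).

Proposal D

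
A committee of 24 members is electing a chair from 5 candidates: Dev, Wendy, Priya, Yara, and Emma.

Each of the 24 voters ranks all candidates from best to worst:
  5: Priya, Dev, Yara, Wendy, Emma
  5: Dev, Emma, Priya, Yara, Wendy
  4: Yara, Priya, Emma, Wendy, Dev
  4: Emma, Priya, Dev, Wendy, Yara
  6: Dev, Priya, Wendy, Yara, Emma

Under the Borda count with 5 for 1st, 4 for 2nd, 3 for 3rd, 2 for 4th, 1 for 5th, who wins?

Priya

Dev: 5×4 + 5×5 + 4×1 + 4×3 + 6×5 = 91
Wendy: 5×2 + 5×1 + 4×2 + 4×2 + 6×3 = 49
Priya: 5×5 + 5×3 + 4×4 + 4×4 + 6×4 = 96
Yara: 5×3 + 5×2 + 4×5 + 4×1 + 6×2 = 61
Emma: 5×1 + 5×4 + 4×3 + 4×5 + 6×1 = 63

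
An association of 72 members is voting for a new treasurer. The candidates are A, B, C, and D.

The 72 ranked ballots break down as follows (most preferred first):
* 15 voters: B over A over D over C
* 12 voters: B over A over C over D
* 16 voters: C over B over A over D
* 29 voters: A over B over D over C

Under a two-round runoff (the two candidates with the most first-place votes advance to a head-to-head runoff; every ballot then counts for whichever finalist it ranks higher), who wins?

Round 1 first-place votes: A 29, B 27, C 16, D 0. A and B advance.
Runoff: A is ranked above B on 29 ballots, B above A on 43.

B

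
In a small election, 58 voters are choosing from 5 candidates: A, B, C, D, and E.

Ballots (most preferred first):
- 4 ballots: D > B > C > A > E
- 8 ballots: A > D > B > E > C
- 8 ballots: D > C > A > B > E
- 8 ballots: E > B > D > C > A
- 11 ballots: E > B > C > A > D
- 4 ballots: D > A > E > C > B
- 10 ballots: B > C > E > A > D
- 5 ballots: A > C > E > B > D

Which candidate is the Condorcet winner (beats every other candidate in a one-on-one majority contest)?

B

B vs A: 33–25
B vs C: 41–17
B vs D: 34–24
B vs E: 30–28
B beats every other candidate.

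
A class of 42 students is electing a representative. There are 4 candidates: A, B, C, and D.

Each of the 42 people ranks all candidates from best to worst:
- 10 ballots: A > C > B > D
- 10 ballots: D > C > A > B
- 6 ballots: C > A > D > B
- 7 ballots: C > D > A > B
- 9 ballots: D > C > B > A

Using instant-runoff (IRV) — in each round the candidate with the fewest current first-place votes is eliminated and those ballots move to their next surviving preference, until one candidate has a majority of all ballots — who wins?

Round 1: A 10, B 0, C 13, D 19. B eliminated.
Round 2: A 10, C 13, D 19. A eliminated.
Round 3: C 23, D 19. C has a majority (≥22).

C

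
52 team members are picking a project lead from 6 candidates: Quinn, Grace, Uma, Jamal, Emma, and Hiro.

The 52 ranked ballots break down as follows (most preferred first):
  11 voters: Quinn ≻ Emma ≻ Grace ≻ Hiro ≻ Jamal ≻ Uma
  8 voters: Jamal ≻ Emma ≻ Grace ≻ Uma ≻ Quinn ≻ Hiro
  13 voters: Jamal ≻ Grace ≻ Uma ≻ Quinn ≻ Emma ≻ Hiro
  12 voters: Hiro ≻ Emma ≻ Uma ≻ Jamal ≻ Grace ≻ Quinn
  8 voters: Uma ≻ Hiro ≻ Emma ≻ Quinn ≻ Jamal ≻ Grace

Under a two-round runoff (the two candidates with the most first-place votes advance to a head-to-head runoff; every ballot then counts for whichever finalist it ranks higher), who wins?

Round 1 first-place votes: Quinn 11, Grace 0, Uma 8, Jamal 21, Emma 0, Hiro 12. Jamal and Hiro advance.
Runoff: Jamal is ranked above Hiro on 21 ballots, Hiro above Jamal on 31.

Hiro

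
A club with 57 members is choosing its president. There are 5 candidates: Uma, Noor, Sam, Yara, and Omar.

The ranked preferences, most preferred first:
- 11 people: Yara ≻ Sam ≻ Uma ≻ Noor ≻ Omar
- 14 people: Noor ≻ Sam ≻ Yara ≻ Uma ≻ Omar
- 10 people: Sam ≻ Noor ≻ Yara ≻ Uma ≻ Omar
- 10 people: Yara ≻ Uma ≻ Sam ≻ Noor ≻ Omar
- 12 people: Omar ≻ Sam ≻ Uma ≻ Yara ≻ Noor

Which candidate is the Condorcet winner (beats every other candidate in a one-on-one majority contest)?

Sam

Sam vs Uma: 47–10
Sam vs Noor: 43–14
Sam vs Yara: 36–21
Sam vs Omar: 45–12
Sam beats every other candidate.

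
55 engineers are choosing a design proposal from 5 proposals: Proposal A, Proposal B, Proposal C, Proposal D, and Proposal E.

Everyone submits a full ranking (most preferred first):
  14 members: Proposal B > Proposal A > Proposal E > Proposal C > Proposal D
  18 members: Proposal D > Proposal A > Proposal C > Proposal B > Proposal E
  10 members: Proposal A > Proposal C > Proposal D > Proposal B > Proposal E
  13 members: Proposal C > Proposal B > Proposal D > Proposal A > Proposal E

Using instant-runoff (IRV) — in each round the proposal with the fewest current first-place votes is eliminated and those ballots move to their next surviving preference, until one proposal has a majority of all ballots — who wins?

Proposal C

Round 1: Proposal A 10, Proposal B 14, Proposal C 13, Proposal D 18, Proposal E 0. Proposal E eliminated.
Round 2: Proposal A 10, Proposal B 14, Proposal C 13, Proposal D 18. Proposal A eliminated.
Round 3: Proposal B 14, Proposal C 23, Proposal D 18. Proposal B eliminated.
Round 4: Proposal C 37, Proposal D 18. Proposal C has a majority (≥28).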